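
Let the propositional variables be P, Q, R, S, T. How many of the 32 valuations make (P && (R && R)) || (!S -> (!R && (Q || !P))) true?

Initial set: {((P && (R && R)) || (!S -> (!R && (Q || !P))))}.
((P && (R && R)) || (!S -> (!R && (Q || !P)))): β-rule — branch into (P && (R && R))  //  (!S -> (!R && (Q || !P))).
  branch 1 (add (P && (R && R))):
    (P && (R && R)): α-rule — add P, (R && R).
    (R && R): α-rule — add R, R.
    ○ open, literals {P=T, R=T}.
  branch 2 (add (!S -> (!R && (Q || !P)))):
    (!S -> (!R && (Q || !P))): β-rule — branch into !!S  //  (!R && (Q || !P)).
      branch 2.1 (add !!S):
        ○ open, literals {S=T}.
      branch 2.2 (add (!R && (Q || !P))):
        (!R && (Q || !P)): α-rule — add !R, (Q || !P).
        (Q || !P): β-rule — branch into Q  //  !P.
          branch 2.2.1 (add Q):
            ○ open, literals {Q=T, R=F}.
          branch 2.2.2 (add !P):
            ○ open, literals {P=F, R=F}.
0 branches closed, 4 open.
Each open branch fixes some atoms; the unmentioned ones are free. Counting distinct full assignments: branch {P=T, R=T} (Q, S, T) contributes 8 new; branch {S=T} (P, Q, R, T) contributes 12 new; branch {Q=T, R=F} (P, S, T) contributes 4 new; branch {P=F, R=F} (Q, S, T) contributes 2 new. Total: 26.

26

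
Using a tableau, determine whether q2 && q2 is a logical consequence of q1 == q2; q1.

Yes

Initial set: {T (q1 == q2); T q1; F (q2 && q2)}.
T (q1 == q2): β-rule — branch into T q1, T q2  //  F q1, F q2.
  branch 1 (add T q1, T q2):
    F (q2 && q2): β-rule — branch into F q2  //  F q2.
      branch 1.1 (add F q2):
        × closes — contains both q2 and !q2.
      branch 1.2 (add F q2):
        × closes — contains both q2 and !q2.
  branch 2 (add F q1, F q2):
    × closes — contains both q1 and !q1.
All 3 branches close.
Every branch closed, so the premises entail the conclusion.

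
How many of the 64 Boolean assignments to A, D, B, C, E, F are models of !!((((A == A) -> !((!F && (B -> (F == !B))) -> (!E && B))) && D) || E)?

36

Initial set: {!!((((A == A) -> !((!F && (B -> (F == !B))) -> (!E && B))) && D) || E)}.
!!((((A == A) -> !((!F && (B -> (F == !B))) -> (!E && B))) && D) || E): drop double negation, giving ((((A == A) -> !((!F && (B -> (F == !B))) -> (!E && B))) && D) || E).
((((A == A) -> !((!F && (B -> (F == !B))) -> (!E && B))) && D) || E): β-rule — branch into (((A == A) -> !((!F && (B -> (F == !B))) -> (!E && B))) && D)  //  E.
  branch 1 (add (((A == A) -> !((!F && (B -> (F == !B))) -> (!E && B))) && D)):
    (((A == A) -> !((!F && (B -> (F == !B))) -> (!E && B))) && D): α-rule — add ((A == A) -> !((!F && (B -> (F == !B))) -> (!E && B))), D.
    ((A == A) -> !((!F && (B -> (F == !B))) -> (!E && B))): β-rule — branch into !(A == A)  //  !((!F && (B -> (F == !B))) -> (!E && B)).
      branch 1.1 (add !(A == A)):
        !(A == A): β-rule — branch into A, !A  //  !A, A.
          branch 1.1.1 (add A, !A):
            × closes — contains both A and !A.
          branch 1.1.2 (add !A, A):
            × closes — contains both A and !A.
      branch 1.2 (add !((!F && (B -> (F == !B))) -> (!E && B))):
        !((!F && (B -> (F == !B))) -> (!E && B)): α-rule — add (!F && (B -> (F == !B))), !(!E && B).
        (!F && (B -> (F == !B))): α-rule — add !F, (B -> (F == !B)).
        !(!E && B): β-rule — branch into !!E  //  !B.
          branch 1.2.1 (add !!E):
            (B -> (F == !B)): β-rule — branch into !B  //  (F == !B).
              branch 1.2.1.1 (add !B):
                ○ open, literals {B=false, D=true, E=true, F=false}.
              branch 1.2.1.2 (add (F == !B)):
                (F == !B): β-rule — branch into F, !B  //  !F, !!B.
                  branch 1.2.1.2.1 (add F, !B):
                    × closes — contains both F and !F.
                  branch 1.2.1.2.2 (add !F, !!B):
                    ○ open, literals {B=true, D=true, E=true, F=false}.
          branch 1.2.2 (add !B):
            (B -> (F == !B)): β-rule — branch into !B  //  (F == !B).
              branch 1.2.2.1 (add !B):
                ○ open, literals {B=false, D=true, F=false}.
              branch 1.2.2.2 (add (F == !B)):
                (F == !B): β-rule — branch into F, !B  //  !F, !!B.
                  branch 1.2.2.2.1 (add F, !B):
                    × closes — contains both F and !F.
                  branch 1.2.2.2.2 (add !F, !!B):
                    × closes — contains both B and !B.
  branch 2 (add E):
    ○ open, literals {E=true}.
5 branches closed, 4 open.
Each open branch fixes some atoms; the unmentioned ones are free. Counting distinct full assignments: branch {B=false, D=true, E=true, F=false} (A, C) contributes 4 new; branch {B=true, D=true, E=true, F=false} (A, C) contributes 4 new; branch {B=false, D=true, F=false} (A, C, E) contributes 4 new; branch {E=true} (A, D, B, C, F) contributes 24 new. Total: 36.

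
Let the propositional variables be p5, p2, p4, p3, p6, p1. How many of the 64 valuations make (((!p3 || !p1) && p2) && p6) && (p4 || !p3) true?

Initial set: {((((!p3 || !p1) && p2) && p6) && (p4 || !p3))}.
((((!p3 || !p1) && p2) && p6) && (p4 || !p3)): α-rule — add (((!p3 || !p1) && p2) && p6), (p4 || !p3).
(((!p3 || !p1) && p2) && p6): α-rule — add ((!p3 || !p1) && p2), p6.
((!p3 || !p1) && p2): α-rule — add (!p3 || !p1), p2.
(p4 || !p3): β-rule — branch into p4  //  !p3.
  branch 1 (add p4):
    (!p3 || !p1): β-rule — branch into !p3  //  !p1.
      branch 1.1 (add !p3):
        ○ open, literals {p2=1, p3=0, p4=1, p6=1}.
      branch 1.2 (add !p1):
        ○ open, literals {p1=0, p2=1, p4=1, p6=1}.
  branch 2 (add !p3):
    (!p3 || !p1): β-rule — branch into !p3  //  !p1.
      branch 2.1 (add !p3):
        ○ open, literals {p2=1, p3=0, p6=1}.
      branch 2.2 (add !p1):
        ○ open, literals {p1=0, p2=1, p3=0, p6=1}.
0 branches closed, 4 open.
Each open branch fixes some atoms; the unmentioned ones are free. Counting distinct full assignments: branch {p2=1, p3=0, p4=1, p6=1} (p5, p1) contributes 4 new; branch {p1=0, p2=1, p4=1, p6=1} (p5, p3) contributes 2 new; branch {p2=1, p3=0, p6=1} (p5, p4, p1) contributes 4 new; branch {p1=0, p2=1, p3=0, p6=1} (p5, p4) contributes 0 new. Total: 10.

10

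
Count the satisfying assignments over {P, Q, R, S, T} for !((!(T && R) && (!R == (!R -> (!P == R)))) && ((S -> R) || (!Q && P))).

Initial set: {!((!(T && R) && (!R == (!R -> (!P == R)))) && ((S -> R) || (!Q && P)))}.
!((!(T && R) && (!R == (!R -> (!P == R)))) && ((S -> R) || (!Q && P))): β-rule — branch into !(!(T && R) && (!R == (!R -> (!P == R))))  //  !((S -> R) || (!Q && P)).
  branch 1 (add !(!(T && R) && (!R == (!R -> (!P == R))))):
    !(!(T && R) && (!R == (!R -> (!P == R)))): β-rule — branch into !!(T && R)  //  !(!R == (!R -> (!P == R))).
      branch 1.1 (add !!(T && R)):
        !!(T && R): α-rule — add T, R.
        ○ open, literals {R=true, T=true}.
      branch 1.2 (add !(!R == (!R -> (!P == R)))):
        !(!R == (!R -> (!P == R))): β-rule — branch into !R, !(!R -> (!P == R))  //  !!R, (!R -> (!P == R)).
          branch 1.2.1 (add !R, !(!R -> (!P == R))):
            !(!R -> (!P == R)): α-rule — add !R, !(!P == R).
            !(!P == R): β-rule — branch into !P, !R  //  !!P, R.
              branch 1.2.1.1 (add !P, !R):
                ○ open, literals {P=false, R=false}.
              branch 1.2.1.2 (add !!P, R):
                × closes — contains both R and !R.
          branch 1.2.2 (add !!R, (!R -> (!P == R))):
            (!R -> (!P == R)): β-rule — branch into !!R  //  (!P == R).
              branch 1.2.2.1 (add !!R):
                ○ open, literals {R=true}.
              branch 1.2.2.2 (add (!P == R)):
                (!P == R): β-rule — branch into !P, R  //  !!P, !R.
                  branch 1.2.2.2.1 (add !P, R):
                    ○ open, literals {P=false, R=true}.
                  branch 1.2.2.2.2 (add !!P, !R):
                    × closes — contains both R and !R.
  branch 2 (add !((S -> R) || (!Q && P))):
    !((S -> R) || (!Q && P)): α-rule — add !(S -> R), !(!Q && P).
    !(S -> R): α-rule — add S, !R.
    !(!Q && P): β-rule — branch into !!Q  //  !P.
      branch 2.1 (add !!Q):
        ○ open, literals {Q=true, R=false, S=true}.
      branch 2.2 (add !P):
        ○ open, literals {P=false, R=false, S=true}.
2 branches closed, 6 open.
Each open branch fixes some atoms; the unmentioned ones are free. Counting distinct full assignments: branch {R=true, T=true} (P, Q, S) contributes 8 new; branch {P=false, R=false} (Q, S, T) contributes 8 new; branch {R=true} (P, Q, S, T) contributes 8 new; branch {P=false, R=true} (Q, S, T) contributes 0 new; branch {Q=true, R=false, S=true} (P, T) contributes 2 new; branch {P=false, R=false, S=true} (Q, T) contributes 0 new. Total: 26.

26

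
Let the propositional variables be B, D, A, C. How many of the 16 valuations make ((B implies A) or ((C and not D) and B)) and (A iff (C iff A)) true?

Initial set: {(((B implies A) or ((C and not D) and B)) and (A iff (C iff A)))}.
(((B implies A) or ((C and not D) and B)) and (A iff (C iff A))): α-rule — add ((B implies A) or ((C and not D) and B)), (A iff (C iff A)).
((B implies A) or ((C and not D) and B)): β-rule — branch into (B implies A)  //  ((C and not D) and B).
  branch 1 (add (B implies A)):
    (A iff (C iff A)): β-rule — branch into A, (C iff A)  //  not A, not (C iff A).
      branch 1.1 (add A, (C iff A)):
        (B implies A): β-rule — branch into not B  //  A.
          branch 1.1.1 (add not B):
            (C iff A): β-rule — branch into C, A  //  not C, not A.
              branch 1.1.1.1 (add C, A):
                ○ open, literals {A=true, B=false, C=true}.
              branch 1.1.1.2 (add not C, not A):
                × closes — contains both A and not A.
          branch 1.1.2 (add A):
            (C iff A): β-rule — branch into C, A  //  not C, not A.
              branch 1.1.2.1 (add C, A):
                ○ open, literals {A=true, C=true}.
              branch 1.1.2.2 (add not C, not A):
                × closes — contains both A and not A.
      branch 1.2 (add not A, not (C iff A)):
        (B implies A): β-rule — branch into not B  //  A.
          branch 1.2.1 (add not B):
            not (C iff A): β-rule — branch into C, not A  //  not C, A.
              branch 1.2.1.1 (add C, not A):
                ○ open, literals {A=false, B=false, C=true}.
              branch 1.2.1.2 (add not C, A):
                × closes — contains both A and not A.
          branch 1.2.2 (add A):
            × closes — contains both A and not A.
  branch 2 (add ((C and not D) and B)):
    ((C and not D) and B): α-rule — add (C and not D), B.
    (C and not D): α-rule — add C, not D.
    (A iff (C iff A)): β-rule — branch into A, (C iff A)  //  not A, not (C iff A).
      branch 2.1 (add A, (C iff A)):
        (C iff A): β-rule — branch into C, A  //  not C, not A.
          branch 2.1.1 (add C, A):
            ○ open, literals {A=true, B=true, C=true, D=false}.
          branch 2.1.2 (add not C, not A):
            × closes — contains both C and not C.
      branch 2.2 (add not A, not (C iff A)):
        not (C iff A): β-rule — branch into C, not A  //  not C, A.
          branch 2.2.1 (add C, not A):
            ○ open, literals {A=false, B=true, C=true, D=false}.
          branch 2.2.2 (add not C, A):
            × closes — contains both C and not C.
6 branches closed, 5 open.
Each open branch fixes some atoms; the unmentioned ones are free. Counting distinct full assignments: branch {A=true, B=false, C=true} (D) contributes 2 new; branch {A=true, C=true} (B, D) contributes 2 new; branch {A=false, B=false, C=true} (D) contributes 2 new; branch {A=true, B=true, C=true, D=false} (none free) contributes 0 new; branch {A=false, B=true, C=true, D=false} (none free) contributes 1 new. Total: 7.

7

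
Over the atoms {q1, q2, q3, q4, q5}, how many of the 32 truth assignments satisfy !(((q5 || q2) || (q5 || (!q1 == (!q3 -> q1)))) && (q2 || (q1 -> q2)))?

Initial set: {!(((q5 || q2) || (q5 || (!q1 == (!q3 -> q1)))) && (q2 || (q1 -> q2)))}.
!(((q5 || q2) || (q5 || (!q1 == (!q3 -> q1)))) && (q2 || (q1 -> q2))): β-rule — branch into !((q5 || q2) || (q5 || (!q1 == (!q3 -> q1))))  //  !(q2 || (q1 -> q2)).
  branch 1 (add !((q5 || q2) || (q5 || (!q1 == (!q3 -> q1))))):
    !((q5 || q2) || (q5 || (!q1 == (!q3 -> q1)))): α-rule — add !(q5 || q2), !(q5 || (!q1 == (!q3 -> q1))).
    !(q5 || q2): α-rule — add !q5, !q2.
    !(q5 || (!q1 == (!q3 -> q1))): α-rule — add !q5, !(!q1 == (!q3 -> q1)).
    !(!q1 == (!q3 -> q1)): β-rule — branch into !q1, !(!q3 -> q1)  //  !!q1, (!q3 -> q1).
      branch 1.1 (add !q1, !(!q3 -> q1)):
        !(!q3 -> q1): α-rule — add !q3, !q1.
        ○ open, literals {q1=F, q2=F, q3=F, q5=F}.
      branch 1.2 (add !!q1, (!q3 -> q1)):
        (!q3 -> q1): β-rule — branch into !!q3  //  q1.
          branch 1.2.1 (add !!q3):
            ○ open, literals {q1=T, q2=F, q3=T, q5=F}.
          branch 1.2.2 (add q1):
            ○ open, literals {q1=T, q2=F, q5=F}.
  branch 2 (add !(q2 || (q1 -> q2))):
    !(q2 || (q1 -> q2)): α-rule — add !q2, !(q1 -> q2).
    !(q1 -> q2): α-rule — add q1, !q2.
    ○ open, literals {q1=T, q2=F}.
0 branches closed, 4 open.
Each open branch fixes some atoms; the unmentioned ones are free. Counting distinct full assignments: branch {q1=F, q2=F, q3=F, q5=F} (q4) contributes 2 new; branch {q1=T, q2=F, q3=T, q5=F} (q4) contributes 2 new; branch {q1=T, q2=F, q5=F} (q3, q4) contributes 2 new; branch {q1=T, q2=F} (q3, q4, q5) contributes 4 new. Total: 10.

10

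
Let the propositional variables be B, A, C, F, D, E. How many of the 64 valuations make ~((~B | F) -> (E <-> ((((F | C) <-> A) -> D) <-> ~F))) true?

24

Initial set: {~((~B | F) -> (E <-> ((((F | C) <-> A) -> D) <-> ~F)))}.
~((~B | F) -> (E <-> ((((F | C) <-> A) -> D) <-> ~F))): α-rule — add (~B | F), ~(E <-> ((((F | C) <-> A) -> D) <-> ~F)).
(~B | F): β-rule — branch into ~B  //  F.
  branch 1 (add ~B):
    ~(E <-> ((((F | C) <-> A) -> D) <-> ~F)): β-rule — branch into E, ~((((F | C) <-> A) -> D) <-> ~F)  //  ~E, ((((F | C) <-> A) -> D) <-> ~F).
      branch 1.1 (add E, ~((((F | C) <-> A) -> D) <-> ~F)):
        ~((((F | C) <-> A) -> D) <-> ~F): β-rule — branch into (((F | C) <-> A) -> D), ~~F  //  ~(((F | C) <-> A) -> D), ~F.
          branch 1.1.1 (add (((F | C) <-> A) -> D), ~~F):
            (((F | C) <-> A) -> D): β-rule — branch into ~((F | C) <-> A)  //  D.
              branch 1.1.1.1 (add ~((F | C) <-> A)):
                ~((F | C) <-> A): β-rule — branch into (F | C), ~A  //  ~(F | C), A.
                  branch 1.1.1.1.1 (add (F | C), ~A):
                    (F | C): β-rule — branch into F  //  C.
                      branch 1.1.1.1.1.1 (add F):
                        ○ open, literals {A=0, B=0, E=1, F=1}.
                      branch 1.1.1.1.1.2 (add C):
                        ○ open, literals {A=0, B=0, C=1, E=1, F=1}.
                  branch 1.1.1.1.2 (add ~(F | C), A):
                    ~(F | C): α-rule — add ~F, ~C.
                    × closes — contains both F and ~F.
              branch 1.1.1.2 (add D):
                ○ open, literals {B=0, D=1, E=1, F=1}.
          branch 1.1.2 (add ~(((F | C) <-> A) -> D), ~F):
            ~(((F | C) <-> A) -> D): α-rule — add ((F | C) <-> A), ~D.
            ((F | C) <-> A): β-rule — branch into (F | C), A  //  ~(F | C), ~A.
              branch 1.1.2.1 (add (F | C), A):
                (F | C): β-rule — branch into F  //  C.
                  branch 1.1.2.1.1 (add F):
                    × closes — contains both F and ~F.
                  branch 1.1.2.1.2 (add C):
                    ○ open, literals {A=1, B=0, C=1, D=0, E=1, F=0}.
              branch 1.1.2.2 (add ~(F | C), ~A):
                ~(F | C): α-rule — add ~F, ~C.
                ○ open, literals {A=0, B=0, C=0, D=0, E=1, F=0}.
      branch 1.2 (add ~E, ((((F | C) <-> A) -> D) <-> ~F)):
        ((((F | C) <-> A) -> D) <-> ~F): β-rule — branch into (((F | C) <-> A) -> D), ~F  //  ~(((F | C) <-> A) -> D), ~~F.
          branch 1.2.1 (add (((F | C) <-> A) -> D), ~F):
            (((F | C) <-> A) -> D): β-rule — branch into ~((F | C) <-> A)  //  D.
              branch 1.2.1.1 (add ~((F | C) <-> A)):
                ~((F | C) <-> A): β-rule — branch into (F | C), ~A  //  ~(F | C), A.
                  branch 1.2.1.1.1 (add (F | C), ~A):
                    (F | C): β-rule — branch into F  //  C.
                      branch 1.2.1.1.1.1 (add F):
                        × closes — contains both F and ~F.
                      branch 1.2.1.1.1.2 (add C):
                        ○ open, literals {A=0, B=0, C=1, E=0, F=0}.
                  branch 1.2.1.1.2 (add ~(F | C), A):
                    ~(F | C): α-rule — add ~F, ~C.
                    ○ open, literals {A=1, B=0, C=0, E=0, F=0}.
              branch 1.2.1.2 (add D):
                ○ open, literals {B=0, D=1, E=0, F=0}.
          branch 1.2.2 (add ~(((F | C) <-> A) -> D), ~~F):
            ~(((F | C) <-> A) -> D): α-rule — add ((F | C) <-> A), ~D.
            ((F | C) <-> A): β-rule — branch into (F | C), A  //  ~(F | C), ~A.
              branch 1.2.2.1 (add (F | C), A):
                (F | C): β-rule — branch into F  //  C.
                  branch 1.2.2.1.1 (add F):
                    ○ open, literals {A=1, B=0, D=0, E=0, F=1}.
                  branch 1.2.2.1.2 (add C):
                    ○ open, literals {A=1, B=0, C=1, D=0, E=0, F=1}.
              branch 1.2.2.2 (add ~(F | C), ~A):
                ~(F | C): α-rule — add ~F, ~C.
                × closes — contains both F and ~F.
  branch 2 (add F):
    ~(E <-> ((((F | C) <-> A) -> D) <-> ~F)): β-rule — branch into E, ~((((F | C) <-> A) -> D) <-> ~F)  //  ~E, ((((F | C) <-> A) -> D) <-> ~F).
      branch 2.1 (add E, ~((((F | C) <-> A) -> D) <-> ~F)):
        ~((((F | C) <-> A) -> D) <-> ~F): β-rule — branch into (((F | C) <-> A) -> D), ~~F  //  ~(((F | C) <-> A) -> D), ~F.
          branch 2.1.1 (add (((F | C) <-> A) -> D), ~~F):
            (((F | C) <-> A) -> D): β-rule — branch into ~((F | C) <-> A)  //  D.
              branch 2.1.1.1 (add ~((F | C) <-> A)):
                ~((F | C) <-> A): β-rule — branch into (F | C), ~A  //  ~(F | C), A.
                  branch 2.1.1.1.1 (add (F | C), ~A):
                    (F | C): β-rule — branch into F  //  C.
                      branch 2.1.1.1.1.1 (add F):
                        ○ open, literals {A=0, E=1, F=1}.
                      branch 2.1.1.1.1.2 (add C):
                        ○ open, literals {A=0, C=1, E=1, F=1}.
                  branch 2.1.1.1.2 (add ~(F | C), A):
                    ~(F | C): α-rule — add ~F, ~C.
                    × closes — contains both F and ~F.
              branch 2.1.1.2 (add D):
                ○ open, literals {D=1, E=1, F=1}.
          branch 2.1.2 (add ~(((F | C) <-> A) -> D), ~F):
            × closes — contains both F and ~F.
      branch 2.2 (add ~E, ((((F | C) <-> A) -> D) <-> ~F)):
        ((((F | C) <-> A) -> D) <-> ~F): β-rule — branch into (((F | C) <-> A) -> D), ~F  //  ~(((F | C) <-> A) -> D), ~~F.
          branch 2.2.1 (add (((F | C) <-> A) -> D), ~F):
            × closes — contains both F and ~F.
          branch 2.2.2 (add ~(((F | C) <-> A) -> D), ~~F):
            ~(((F | C) <-> A) -> D): α-rule — add ((F | C) <-> A), ~D.
            ((F | C) <-> A): β-rule — branch into (F | C), A  //  ~(F | C), ~A.
              branch 2.2.2.1 (add (F | C), A):
                (F | C): β-rule — branch into F  //  C.
                  branch 2.2.2.1.1 (add F):
                    ○ open, literals {A=1, D=0, E=0, F=1}.
                  branch 2.2.2.1.2 (add C):
                    ○ open, literals {A=1, C=1, D=0, E=0, F=1}.
              branch 2.2.2.2 (add ~(F | C), ~A):
                ~(F | C): α-rule — add ~F, ~C.
                × closes — contains both F and ~F.
8 branches closed, 15 open.
Each open branch fixes some atoms; the unmentioned ones are free. Counting distinct full assignments: branch {A=0, B=0, E=1, F=1} (C, D) contributes 4 new; branch {A=0, B=0, C=1, E=1, F=1} (D) contributes 0 new; branch {B=0, D=1, E=1, F=1} (A, C) contributes 2 new; branch {A=1, B=0, C=1, D=0, E=1, F=0} (none free) contributes 1 new; branch {A=0, B=0, C=0, D=0, E=1, F=0} (none free) contributes 1 new; branch {A=0, B=0, C=1, E=0, F=0} (D) contributes 2 new; branch {A=1, B=0, C=0, E=0, F=0} (D) contributes 2 new; branch {B=0, D=1, E=0, F=0} (A, C) contributes 2 new; branch {A=1, B=0, D=0, E=0, F=1} (C) contributes 2 new; branch {A=1, B=0, C=1, D=0, E=0, F=1} (none free) contributes 0 new; branch {A=0, E=1, F=1} (B, C, D) contributes 4 new; branch {A=0, C=1, E=1, F=1} (B, D) contributes 0 new; branch {D=1, E=1, F=1} (B, A, C) contributes 2 new; branch {A=1, D=0, E=0, F=1} (B, C) contributes 2 new; branch {A=1, C=1, D=0, E=0, F=1} (B) contributes 0 new. Total: 24.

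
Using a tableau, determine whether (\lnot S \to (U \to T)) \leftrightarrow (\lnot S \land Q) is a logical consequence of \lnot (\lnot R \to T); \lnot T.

Initial set: {T \lnot (\lnot R \to T); T \lnot T; F ((\lnot S \to (U \to T)) \leftrightarrow (\lnot S \land Q))}.
T \lnot (\lnot R \to T): α-rule — add T \lnot R, F T.
F ((\lnot S \to (U \to T)) \leftrightarrow (\lnot S \land Q)): β-rule — branch into T (\lnot S \to (U \to T)), F (\lnot S \land Q)  //  F (\lnot S \to (U \to T)), T (\lnot S \land Q).
  branch 1 (add T (\lnot S \to (U \to T)), F (\lnot S \land Q)):
    T (\lnot S \to (U \to T)): β-rule — branch into F \lnot S  //  T (U \to T).
      branch 1.1 (add F \lnot S):
        F (\lnot S \land Q): β-rule — branch into F \lnot S  //  F Q.
          branch 1.1.1 (add F \lnot S):
            ○ open, literals {R=false, S=true, T=false}.
          branch 1.1.2 (add F Q):
            ○ open, literals {Q=false, R=false, S=true, T=false}.
      branch 1.2 (add T (U \to T)):
        F (\lnot S \land Q): β-rule — branch into F \lnot S  //  F Q.
          branch 1.2.1 (add F \lnot S):
            T (U \to T): β-rule — branch into F U  //  T T.
              branch 1.2.1.1 (add F U):
                ○ open, literals {R=false, S=true, T=false, U=false}.
              branch 1.2.1.2 (add T T):
                × closes — contains both T and \lnot T.
          branch 1.2.2 (add F Q):
            T (U \to T): β-rule — branch into F U  //  T T.
              branch 1.2.2.1 (add F U):
                ○ open, literals {Q=false, R=false, T=false, U=false}.
              branch 1.2.2.2 (add T T):
                × closes — contains both T and \lnot T.
  branch 2 (add F (\lnot S \to (U \to T)), T (\lnot S \land Q)):
    F (\lnot S \to (U \to T)): α-rule — add T \lnot S, F (U \to T).
    T (\lnot S \land Q): α-rule — add T \lnot S, T Q.
    F (U \to T): α-rule — add T U, F T.
    ○ open, literals {Q=true, R=false, S=false, T=false, U=true}.
2 branches closed, 5 open.
An open branch gives a countermodel: R=false, S=true, T=false (unmentioned atoms arbitrary); the premises hold there but the conclusion fails.

No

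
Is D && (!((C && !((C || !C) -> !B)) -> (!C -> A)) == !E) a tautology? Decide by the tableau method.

Assume the negation and expand:
Initial set: {!(D && (!((C && !((C || !C) -> !B)) -> (!C -> A)) == !E))}.
!(D && (!((C && !((C || !C) -> !B)) -> (!C -> A)) == !E)): β-rule — branch into !D  //  !(!((C && !((C || !C) -> !B)) -> (!C -> A)) == !E).
  branch 1 (add !D):
    ○ open, literals {D=false}.
  branch 2 (add !(!((C && !((C || !C) -> !B)) -> (!C -> A)) == !E)):
    !(!((C && !((C || !C) -> !B)) -> (!C -> A)) == !E): β-rule — branch into !((C && !((C || !C) -> !B)) -> (!C -> A)), !!E  //  !!((C && !((C || !C) -> !B)) -> (!C -> A)), !E.
      branch 2.1 (add !((C && !((C || !C) -> !B)) -> (!C -> A)), !!E):
        !((C && !((C || !C) -> !B)) -> (!C -> A)): α-rule — add (C && !((C || !C) -> !B)), !(!C -> A).
        (C && !((C || !C) -> !B)): α-rule — add C, !((C || !C) -> !B).
        !(!C -> A): α-rule — add !C, !A.
        × closes — contains both C and !C.
      branch 2.2 (add !!((C && !((C || !C) -> !B)) -> (!C -> A)), !E):
        !!((C && !((C || !C) -> !B)) -> (!C -> A)): β-rule — branch into !(C && !((C || !C) -> !B))  //  (!C -> A).
          branch 2.2.1 (add !(C && !((C || !C) -> !B))):
            !(C && !((C || !C) -> !B)): β-rule — branch into !C  //  !!((C || !C) -> !B).
              branch 2.2.1.1 (add !C):
                ○ open, literals {C=false, E=false}.
              branch 2.2.1.2 (add !!((C || !C) -> !B)):
                !!((C || !C) -> !B): β-rule — branch into !(C || !C)  //  !B.
                  branch 2.2.1.2.1 (add !(C || !C)):
                    !(C || !C): α-rule — add !C, !!C.
                    × closes — contains both C and !C.
                  branch 2.2.1.2.2 (add !B):
                    ○ open, literals {B=false, E=false}.
          branch 2.2.2 (add (!C -> A)):
            (!C -> A): β-rule — branch into !!C  //  A.
              branch 2.2.2.1 (add !!C):
                ○ open, literals {C=true, E=false}.
              branch 2.2.2.2 (add A):
                ○ open, literals {A=true, E=false}.
2 branches closed, 5 open.
An open branch gives a countermodel: D=false (unmentioned atoms arbitrary); under it the original formula is false.

Not valid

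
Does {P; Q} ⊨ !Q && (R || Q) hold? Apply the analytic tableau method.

Initial set: {T P; T Q; F (!Q && (R || Q))}.
F (!Q && (R || Q)): β-rule — branch into F !Q  //  F (R || Q).
  branch 1 (add F !Q):
    ○ open, literals {P=true, Q=true}.
  branch 2 (add F (R || Q)):
    F (R || Q): α-rule — add F R, F Q.
    × closes — contains both Q and !Q.
1 branch closed, 1 open.
An open branch gives a countermodel: P=true, Q=true (unmentioned atoms arbitrary); the premises hold there but the conclusion fails.

No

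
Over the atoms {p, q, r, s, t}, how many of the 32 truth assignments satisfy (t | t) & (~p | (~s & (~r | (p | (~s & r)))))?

Initial set: {((t | t) & (~p | (~s & (~r | (p | (~s & r))))))}.
((t | t) & (~p | (~s & (~r | (p | (~s & r)))))): α-rule — add (t | t), (~p | (~s & (~r | (p | (~s & r))))).
(t | t): β-rule — branch into t  //  t.
  branch 1 (add t):
    (~p | (~s & (~r | (p | (~s & r))))): β-rule — branch into ~p  //  (~s & (~r | (p | (~s & r)))).
      branch 1.1 (add ~p):
        ○ open, literals {p=F, t=T}.
      branch 1.2 (add (~s & (~r | (p | (~s & r))))):
        (~s & (~r | (p | (~s & r)))): α-rule — add ~s, (~r | (p | (~s & r))).
        (~r | (p | (~s & r))): β-rule — branch into ~r  //  (p | (~s & r)).
          branch 1.2.1 (add ~r):
            ○ open, literals {r=F, s=F, t=T}.
          branch 1.2.2 (add (p | (~s & r))):
            (p | (~s & r)): β-rule — branch into p  //  (~s & r).
              branch 1.2.2.1 (add p):
                ○ open, literals {p=T, s=F, t=T}.
              branch 1.2.2.2 (add (~s & r)):
                (~s & r): α-rule — add ~s, r.
                ○ open, literals {r=T, s=F, t=T}.
  branch 2 (add t):
    (~p | (~s & (~r | (p | (~s & r))))): β-rule — branch into ~p  //  (~s & (~r | (p | (~s & r)))).
      branch 2.1 (add ~p):
        ○ open, literals {p=F, t=T}.
      branch 2.2 (add (~s & (~r | (p | (~s & r))))):
        (~s & (~r | (p | (~s & r)))): α-rule — add ~s, (~r | (p | (~s & r))).
        (~r | (p | (~s & r))): β-rule — branch into ~r  //  (p | (~s & r)).
          branch 2.2.1 (add ~r):
            ○ open, literals {r=F, s=F, t=T}.
          branch 2.2.2 (add (p | (~s & r))):
            (p | (~s & r)): β-rule — branch into p  //  (~s & r).
              branch 2.2.2.1 (add p):
                ○ open, literals {p=T, s=F, t=T}.
              branch 2.2.2.2 (add (~s & r)):
                (~s & r): α-rule — add ~s, r.
                ○ open, literals {r=T, s=F, t=T}.
0 branches closed, 8 open.
Each open branch fixes some atoms; the unmentioned ones are free. Counting distinct full assignments: branch {p=F, t=T} (q, r, s) contributes 8 new; branch {r=F, s=F, t=T} (p, q) contributes 2 new; branch {p=T, s=F, t=T} (q, r) contributes 2 new; branch {r=T, s=F, t=T} (p, q) contributes 0 new; branch {p=F, t=T} (q, r, s) contributes 0 new; branch {r=F, s=F, t=T} (p, q) contributes 0 new; branch {p=T, s=F, t=T} (q, r) contributes 0 new; branch {r=T, s=F, t=T} (p, q) contributes 0 new. Total: 12.

12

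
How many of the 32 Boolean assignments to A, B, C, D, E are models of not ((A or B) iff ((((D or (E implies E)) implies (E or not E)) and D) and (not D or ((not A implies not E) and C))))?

20

Initial set: {T not ((A or B) iff ((((D or (E implies E)) implies (E or not E)) and D) and (not D or ((not A implies not E) and C))))}.
T not ((A or B) iff ((((D or (E implies E)) implies (E or not E)) and D) and (not D or ((not A implies not E) and C)))): β-rule — branch into T (A or B), F ((((D or (E implies E)) implies (E or not E)) and D) and (not D or ((not A implies not E) and C)))  //  F (A or B), T ((((D or (E implies E)) implies (E or not E)) and D) and (not D or ((not A implies not E) and C))).
  branch 1 (add T (A or B), F ((((D or (E implies E)) implies (E or not E)) and D) and (not D or ((not A implies not E) and C)))):
    T (A or B): β-rule — branch into T A  //  T B.
      branch 1.1 (add T A):
        F ((((D or (E implies E)) implies (E or not E)) and D) and (not D or ((not A implies not E) and C))): β-rule — branch into F (((D or (E implies E)) implies (E or not E)) and D)  //  F (not D or ((not A implies not E) and C)).
          branch 1.1.1 (add F (((D or (E implies E)) implies (E or not E)) and D)):
            F (((D or (E implies E)) implies (E or not E)) and D): β-rule — branch into F ((D or (E implies E)) implies (E or not E))  //  F D.
              branch 1.1.1.1 (add F ((D or (E implies E)) implies (E or not E))):
                F ((D or (E implies E)) implies (E or not E)): α-rule — add T (D or (E implies E)), F (E or not E).
                F (E or not E): α-rule — add F E, F not E.
                × closes — contains both E and not E.
              branch 1.1.1.2 (add F D):
                ○ open, literals {A=true, D=false}.
          branch 1.1.2 (add F (not D or ((not A implies not E) and C))):
            F (not D or ((not A implies not E) and C)): α-rule — add F not D, F ((not A implies not E) and C).
            F ((not A implies not E) and C): β-rule — branch into F (not A implies not E)  //  F C.
              branch 1.1.2.1 (add F (not A implies not E)):
                F (not A implies not E): α-rule — add T not A, F not E.
                × closes — contains both A and not A.
              branch 1.1.2.2 (add F C):
                ○ open, literals {A=true, C=false, D=true}.
      branch 1.2 (add T B):
        F ((((D or (E implies E)) implies (E or not E)) and D) and (not D or ((not A implies not E) and C))): β-rule — branch into F (((D or (E implies E)) implies (E or not E)) and D)  //  F (not D or ((not A implies not E) and C)).
          branch 1.2.1 (add F (((D or (E implies E)) implies (E or not E)) and D)):
            F (((D or (E implies E)) implies (E or not E)) and D): β-rule — branch into F ((D or (E implies E)) implies (E or not E))  //  F D.
              branch 1.2.1.1 (add F ((D or (E implies E)) implies (E or not E))):
                F ((D or (E implies E)) implies (E or not E)): α-rule — add T (D or (E implies E)), F (E or not E).
                F (E or not E): α-rule — add F E, F not E.
                × closes — contains both E and not E.
              branch 1.2.1.2 (add F D):
                ○ open, literals {B=true, D=false}.
          branch 1.2.2 (add F (not D or ((not A implies not E) and C))):
            F (not D or ((not A implies not E) and C)): α-rule — add F not D, F ((not A implies not E) and C).
            F ((not A implies not E) and C): β-rule — branch into F (not A implies not E)  //  F C.
              branch 1.2.2.1 (add F (not A implies not E)):
                F (not A implies not E): α-rule — add T not A, F not E.
                ○ open, literals {A=false, B=true, D=true, E=true}.
              branch 1.2.2.2 (add F C):
                ○ open, literals {B=true, C=false, D=true}.
  branch 2 (add F (A or B), T ((((D or (E implies E)) implies (E or not E)) and D) and (not D or ((not A implies not E) and C)))):
    F (A or B): α-rule — add F A, F B.
    T ((((D or (E implies E)) implies (E or not E)) and D) and (not D or ((not A implies not E) and C))): α-rule — add T (((D or (E implies E)) implies (E or not E)) and D), T (not D or ((not A implies not E) and C)).
    T (((D or (E implies E)) implies (E or not E)) and D): α-rule — add T ((D or (E implies E)) implies (E or not E)), T D.
    T (not D or ((not A implies not E) and C)): β-rule — branch into T not D  //  T ((not A implies not E) and C).
      branch 2.1 (add T not D):
        × closes — contains both D and not D.
      branch 2.2 (add T ((not A implies not E) and C)):
        T ((not A implies not E) and C): α-rule — add T (not A implies not E), T C.
        T ((D or (E implies E)) implies (E or not E)): β-rule — branch into F (D or (E implies E))  //  T (E or not E).
          branch 2.2.1 (add F (D or (E implies E))):
            F (D or (E implies E)): α-rule — add F D, F (E implies E).
            × closes — contains both D and not D.
          branch 2.2.2 (add T (E or not E)):
            T (not A implies not E): β-rule — branch into F not A  //  T not E.
              branch 2.2.2.1 (add F not A):
                × closes — contains both A and not A.
              branch 2.2.2.2 (add T not E):
                T (E or not E): β-rule — branch into T E  //  T not E.
                  branch 2.2.2.2.1 (add T E):
                    × closes — contains both E and not E.
                  branch 2.2.2.2.2 (add T not E):
                    ○ open, literals {A=false, B=false, C=true, D=true, E=false}.
7 branches closed, 6 open.
Each open branch fixes some atoms; the unmentioned ones are free. Counting distinct full assignments: branch {A=true, D=false} (B, C, E) contributes 8 new; branch {A=true, C=false, D=true} (B, E) contributes 4 new; branch {B=true, D=false} (A, C, E) contributes 4 new; branch {A=false, B=true, D=true, E=true} (C) contributes 2 new; branch {B=true, C=false, D=true} (A, E) contributes 1 new; branch {A=false, B=false, C=true, D=true, E=false} (none free) contributes 1 new. Total: 20.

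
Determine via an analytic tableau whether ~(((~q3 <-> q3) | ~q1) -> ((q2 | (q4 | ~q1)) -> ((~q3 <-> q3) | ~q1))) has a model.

Unsatisfiable

Initial set: {~(((~q3 <-> q3) | ~q1) -> ((q2 | (q4 | ~q1)) -> ((~q3 <-> q3) | ~q1)))}.
~(((~q3 <-> q3) | ~q1) -> ((q2 | (q4 | ~q1)) -> ((~q3 <-> q3) | ~q1))): α-rule — add ((~q3 <-> q3) | ~q1), ~((q2 | (q4 | ~q1)) -> ((~q3 <-> q3) | ~q1)).
~((q2 | (q4 | ~q1)) -> ((~q3 <-> q3) | ~q1)): α-rule — add (q2 | (q4 | ~q1)), ~((~q3 <-> q3) | ~q1).
~((~q3 <-> q3) | ~q1): α-rule — add ~(~q3 <-> q3), ~~q1.
((~q3 <-> q3) | ~q1): β-rule — branch into (~q3 <-> q3)  //  ~q1.
  branch 1 (add (~q3 <-> q3)):
    (q2 | (q4 | ~q1)): β-rule — branch into q2  //  (q4 | ~q1).
      branch 1.1 (add q2):
        ~(~q3 <-> q3): β-rule — branch into ~q3, ~q3  //  ~~q3, q3.
          branch 1.1.1 (add ~q3, ~q3):
            (~q3 <-> q3): β-rule — branch into ~q3, q3  //  ~~q3, ~q3.
              branch 1.1.1.1 (add ~q3, q3):
                × closes — contains both q3 and ~q3.
              branch 1.1.1.2 (add ~~q3, ~q3):
                × closes — contains both q3 and ~q3.
          branch 1.1.2 (add ~~q3, q3):
            (~q3 <-> q3): β-rule — branch into ~q3, q3  //  ~~q3, ~q3.
              branch 1.1.2.1 (add ~q3, q3):
                × closes — contains both q3 and ~q3.
              branch 1.1.2.2 (add ~~q3, ~q3):
                × closes — contains both q3 and ~q3.
      branch 1.2 (add (q4 | ~q1)):
        ~(~q3 <-> q3): β-rule — branch into ~q3, ~q3  //  ~~q3, q3.
          branch 1.2.1 (add ~q3, ~q3):
            (~q3 <-> q3): β-rule — branch into ~q3, q3  //  ~~q3, ~q3.
              branch 1.2.1.1 (add ~q3, q3):
                × closes — contains both q3 and ~q3.
              branch 1.2.1.2 (add ~~q3, ~q3):
                × closes — contains both q3 and ~q3.
          branch 1.2.2 (add ~~q3, q3):
            (~q3 <-> q3): β-rule — branch into ~q3, q3  //  ~~q3, ~q3.
              branch 1.2.2.1 (add ~q3, q3):
                × closes — contains both q3 and ~q3.
              branch 1.2.2.2 (add ~~q3, ~q3):
                × closes — contains both q3 and ~q3.
  branch 2 (add ~q1):
    × closes — contains both q1 and ~q1.
All 9 branches close.
Every branch closed; the formula is unsatisfiable.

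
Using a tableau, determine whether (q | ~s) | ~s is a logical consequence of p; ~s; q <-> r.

Initial set: {T p; T ~s; T (q <-> r); F ((q | ~s) | ~s)}.
F ((q | ~s) | ~s): α-rule — add F (q | ~s), F ~s.
× closes — contains both s and ~s.
All 1 branch closes.
Every branch closed, so the premises entail the conclusion.

Yes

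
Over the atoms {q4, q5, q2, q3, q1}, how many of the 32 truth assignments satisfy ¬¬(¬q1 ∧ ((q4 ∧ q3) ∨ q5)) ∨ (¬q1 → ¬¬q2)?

Initial set: {(¬¬(¬q1 ∧ ((q4 ∧ q3) ∨ q5)) ∨ (¬q1 → ¬¬q2))}.
(¬¬(¬q1 ∧ ((q4 ∧ q3) ∨ q5)) ∨ (¬q1 → ¬¬q2)): β-rule — branch into ¬¬(¬q1 ∧ ((q4 ∧ q3) ∨ q5))  //  (¬q1 → ¬¬q2).
  branch 1 (add ¬¬(¬q1 ∧ ((q4 ∧ q3) ∨ q5))):
    ¬¬(¬q1 ∧ ((q4 ∧ q3) ∨ q5)): drop double negation, giving (¬q1 ∧ ((q4 ∧ q3) ∨ q5)).
    (¬q1 ∧ ((q4 ∧ q3) ∨ q5)): α-rule — add ¬q1, ((q4 ∧ q3) ∨ q5).
    ((q4 ∧ q3) ∨ q5): β-rule — branch into (q4 ∧ q3)  //  q5.
      branch 1.1 (add (q4 ∧ q3)):
        (q4 ∧ q3): α-rule — add q4, q3.
        ○ open, literals {q1=0, q3=1, q4=1}.
      branch 1.2 (add q5):
        ○ open, literals {q1=0, q5=1}.
  branch 2 (add (¬q1 → ¬¬q2)):
    (¬q1 → ¬¬q2): β-rule — branch into ¬¬q1  //  ¬¬q2.
      branch 2.1 (add ¬¬q1):
        ○ open, literals {q1=1}.
      branch 2.2 (add ¬¬q2):
        ¬¬q2: drop double negation, giving q2.
        ○ open, literals {q2=1}.
0 branches closed, 4 open.
Each open branch fixes some atoms; the unmentioned ones are free. Counting distinct full assignments: branch {q1=0, q3=1, q4=1} (q5, q2) contributes 4 new; branch {q1=0, q5=1} (q4, q2, q3) contributes 6 new; branch {q1=1} (q4, q5, q2, q3) contributes 16 new; branch {q2=1} (q4, q5, q3, q1) contributes 3 new. Total: 29.

29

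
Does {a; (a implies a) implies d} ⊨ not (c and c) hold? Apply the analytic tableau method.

No

Initial set: {T a; T ((a implies a) implies d); F not (c and c)}.
F not (c and c): α-rule — add T c, T c.
T ((a implies a) implies d): β-rule — branch into F (a implies a)  //  T d.
  branch 1 (add F (a implies a)):
    F (a implies a): α-rule — add T a, F a.
    × closes — contains both a and not a.
  branch 2 (add T d):
    ○ open, literals {a=1, c=1, d=1}.
1 branch closed, 1 open.
An open branch gives a countermodel: a=1, c=1, d=1 (unmentioned atoms arbitrary); the premises hold there but the conclusion fails.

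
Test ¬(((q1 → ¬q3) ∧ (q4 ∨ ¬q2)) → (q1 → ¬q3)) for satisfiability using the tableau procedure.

Initial set: {¬(((q1 → ¬q3) ∧ (q4 ∨ ¬q2)) → (q1 → ¬q3))}.
¬(((q1 → ¬q3) ∧ (q4 ∨ ¬q2)) → (q1 → ¬q3)): α-rule — add ((q1 → ¬q3) ∧ (q4 ∨ ¬q2)), ¬(q1 → ¬q3).
((q1 → ¬q3) ∧ (q4 ∨ ¬q2)): α-rule — add (q1 → ¬q3), (q4 ∨ ¬q2).
¬(q1 → ¬q3): α-rule — add q1, ¬¬q3.
(q1 → ¬q3): β-rule — branch into ¬q1  //  ¬q3.
  branch 1 (add ¬q1):
    × closes — contains both q1 and ¬q1.
  branch 2 (add ¬q3):
    × closes — contains both q3 and ¬q3.
All 2 branches close.
Every branch closed; the formula is unsatisfiable.

Unsatisfiable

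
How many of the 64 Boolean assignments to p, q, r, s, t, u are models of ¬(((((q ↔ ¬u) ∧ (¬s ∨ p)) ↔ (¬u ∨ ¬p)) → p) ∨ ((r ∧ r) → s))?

Initial set: {¬(((((q ↔ ¬u) ∧ (¬s ∨ p)) ↔ (¬u ∨ ¬p)) → p) ∨ ((r ∧ r) → s))}.
¬(((((q ↔ ¬u) ∧ (¬s ∨ p)) ↔ (¬u ∨ ¬p)) → p) ∨ ((r ∧ r) → s)): α-rule — add ¬((((q ↔ ¬u) ∧ (¬s ∨ p)) ↔ (¬u ∨ ¬p)) → p), ¬((r ∧ r) → s).
¬((((q ↔ ¬u) ∧ (¬s ∨ p)) ↔ (¬u ∨ ¬p)) → p): α-rule — add (((q ↔ ¬u) ∧ (¬s ∨ p)) ↔ (¬u ∨ ¬p)), ¬p.
¬((r ∧ r) → s): α-rule — add (r ∧ r), ¬s.
(r ∧ r): α-rule — add r, r.
(((q ↔ ¬u) ∧ (¬s ∨ p)) ↔ (¬u ∨ ¬p)): β-rule — branch into ((q ↔ ¬u) ∧ (¬s ∨ p)), (¬u ∨ ¬p)  //  ¬((q ↔ ¬u) ∧ (¬s ∨ p)), ¬(¬u ∨ ¬p).
  branch 1 (add ((q ↔ ¬u) ∧ (¬s ∨ p)), (¬u ∨ ¬p)):
    ((q ↔ ¬u) ∧ (¬s ∨ p)): α-rule — add (q ↔ ¬u), (¬s ∨ p).
    (¬u ∨ ¬p): β-rule — branch into ¬u  //  ¬p.
      branch 1.1 (add ¬u):
        (q ↔ ¬u): β-rule — branch into q, ¬u  //  ¬q, ¬¬u.
          branch 1.1.1 (add q, ¬u):
            (¬s ∨ p): β-rule — branch into ¬s  //  p.
              branch 1.1.1.1 (add ¬s):
                ○ open, literals {p=0, q=1, r=1, s=0, u=0}.
              branch 1.1.1.2 (add p):
                × closes — contains both p and ¬p.
          branch 1.1.2 (add ¬q, ¬¬u):
            × closes — contains both u and ¬u.
      branch 1.2 (add ¬p):
        (q ↔ ¬u): β-rule — branch into q, ¬u  //  ¬q, ¬¬u.
          branch 1.2.1 (add q, ¬u):
            (¬s ∨ p): β-rule — branch into ¬s  //  p.
              branch 1.2.1.1 (add ¬s):
                ○ open, literals {p=0, q=1, r=1, s=0, u=0}.
              branch 1.2.1.2 (add p):
                × closes — contains both p and ¬p.
          branch 1.2.2 (add ¬q, ¬¬u):
            (¬s ∨ p): β-rule — branch into ¬s  //  p.
              branch 1.2.2.1 (add ¬s):
                ○ open, literals {p=0, q=0, r=1, s=0, u=1}.
              branch 1.2.2.2 (add p):
                × closes — contains both p and ¬p.
  branch 2 (add ¬((q ↔ ¬u) ∧ (¬s ∨ p)), ¬(¬u ∨ ¬p)):
    ¬(¬u ∨ ¬p): α-rule — add ¬¬u, ¬¬p.
    × closes — contains both p and ¬p.
5 branches closed, 3 open.
Each open branch fixes some atoms; the unmentioned ones are free. Counting distinct full assignments: branch {p=0, q=1, r=1, s=0, u=0} (t) contributes 2 new; branch {p=0, q=1, r=1, s=0, u=0} (t) contributes 0 new; branch {p=0, q=0, r=1, s=0, u=1} (t) contributes 2 new. Total: 4.

4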